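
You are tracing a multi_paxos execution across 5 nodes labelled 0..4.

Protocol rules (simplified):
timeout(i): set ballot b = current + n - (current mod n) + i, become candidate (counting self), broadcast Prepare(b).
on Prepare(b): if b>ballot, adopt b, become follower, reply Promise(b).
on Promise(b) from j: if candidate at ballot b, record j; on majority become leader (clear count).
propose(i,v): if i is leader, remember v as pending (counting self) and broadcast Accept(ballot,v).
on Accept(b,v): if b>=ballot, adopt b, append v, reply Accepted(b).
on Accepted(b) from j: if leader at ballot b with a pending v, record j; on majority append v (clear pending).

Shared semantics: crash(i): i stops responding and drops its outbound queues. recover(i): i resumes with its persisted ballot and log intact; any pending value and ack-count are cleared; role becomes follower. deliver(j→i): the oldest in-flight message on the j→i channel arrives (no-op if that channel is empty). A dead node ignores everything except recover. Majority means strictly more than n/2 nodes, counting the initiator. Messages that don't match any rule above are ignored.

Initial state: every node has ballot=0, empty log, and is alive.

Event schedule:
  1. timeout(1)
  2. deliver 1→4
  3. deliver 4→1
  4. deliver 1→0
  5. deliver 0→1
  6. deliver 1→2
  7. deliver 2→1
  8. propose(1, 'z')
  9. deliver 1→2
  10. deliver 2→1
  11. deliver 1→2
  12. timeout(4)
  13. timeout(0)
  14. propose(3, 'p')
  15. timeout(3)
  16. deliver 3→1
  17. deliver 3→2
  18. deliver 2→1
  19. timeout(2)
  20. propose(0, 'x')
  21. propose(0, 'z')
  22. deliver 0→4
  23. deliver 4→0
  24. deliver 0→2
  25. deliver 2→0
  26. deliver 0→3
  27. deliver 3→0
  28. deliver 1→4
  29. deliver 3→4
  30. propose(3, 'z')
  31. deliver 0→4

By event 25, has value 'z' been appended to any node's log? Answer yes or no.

yes

e1 timeout(1): 1[cand,b=6,-]
e2 deliver 1→4: 4[foll,b=6,-]
e3 deliver 4→1: ·
e4 deliver 1→0: 0[foll,b=6,-]
e5 deliver 0→1: 1[lead,b=6,-]
e6 deliver 1→2: 2[foll,b=6,-]
e7 deliver 2→1: ·
e8 propose(1,'z'): ·
e9 deliver 1→2: 2[foll,b=6,z]
e10 deliver 2→1: ·
e11 deliver 1→2: ·
e12 timeout(4): 4[cand,b=14,-]
e13 timeout(0): 0[cand,b=10,-]
e14 propose(3,'p'): ·
e15 timeout(3): 3[cand,b=8,-]
e16 deliver 3→1: 1[foll,b=8,-]
e17 deliver 3→2: 2[foll,b=8,z]
e18 deliver 2→1: ·
e19 timeout(2): 2[cand,b=12,z]
e20 propose(0,'x'): ·
e21 propose(0,'z'): ·
e22 deliver 0→4: ·
e23 deliver 4→0: 0[foll,b=14,-]
e24 deliver 0→2: ·
e25 deliver 2→0: ·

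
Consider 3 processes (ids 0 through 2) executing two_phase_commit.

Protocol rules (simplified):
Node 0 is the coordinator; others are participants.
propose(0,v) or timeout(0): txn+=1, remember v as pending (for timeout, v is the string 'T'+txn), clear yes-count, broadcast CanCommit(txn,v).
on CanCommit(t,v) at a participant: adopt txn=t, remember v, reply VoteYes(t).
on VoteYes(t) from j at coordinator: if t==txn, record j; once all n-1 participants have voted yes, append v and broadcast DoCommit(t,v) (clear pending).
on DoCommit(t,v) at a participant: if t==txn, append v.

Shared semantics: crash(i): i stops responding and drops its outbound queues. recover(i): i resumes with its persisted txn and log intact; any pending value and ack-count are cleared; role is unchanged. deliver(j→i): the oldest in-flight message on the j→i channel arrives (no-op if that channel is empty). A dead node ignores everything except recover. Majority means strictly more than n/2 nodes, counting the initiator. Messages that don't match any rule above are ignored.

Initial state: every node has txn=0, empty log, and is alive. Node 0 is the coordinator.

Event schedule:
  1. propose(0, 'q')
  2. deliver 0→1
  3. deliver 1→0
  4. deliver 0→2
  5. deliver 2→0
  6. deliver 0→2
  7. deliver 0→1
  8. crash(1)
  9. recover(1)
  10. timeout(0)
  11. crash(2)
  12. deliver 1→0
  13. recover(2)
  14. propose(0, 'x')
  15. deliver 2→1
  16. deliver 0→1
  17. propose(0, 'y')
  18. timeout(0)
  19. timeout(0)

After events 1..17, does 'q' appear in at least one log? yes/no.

after 1 — propose(0,'q'): n0:coor/t1/[-]
after 2 — deliver 0→1: n1:part/t1/[-]
after 3 — deliver 1→0: ·
after 4 — deliver 0→2: n2:part/t1/[-]
after 5 — deliver 2→0: n0:coor/t1/[q]
after 6 — deliver 0→2: n2:part/t1/[q]
after 7 — deliver 0→1: n1:part/t1/[q]
after 8 — crash(1): n1:✗part/t1/[q]
after 9 — recover(1): n1:part/t1/[q]
after 10 — timeout(0): n0:coor/t2/[q]
after 11 — crash(2): n2:✗part/t1/[q]
after 12 — deliver 1→0: ·
after 13 — recover(2): n2:part/t1/[q]
after 14 — propose(0,'x'): n0:coor/t3/[q]
after 15 — deliver 2→1: ·
after 16 — deliver 0→1: n1:part/t2/[q]
after 17 — propose(0,'y'): n0:coor/t4/[q]

yes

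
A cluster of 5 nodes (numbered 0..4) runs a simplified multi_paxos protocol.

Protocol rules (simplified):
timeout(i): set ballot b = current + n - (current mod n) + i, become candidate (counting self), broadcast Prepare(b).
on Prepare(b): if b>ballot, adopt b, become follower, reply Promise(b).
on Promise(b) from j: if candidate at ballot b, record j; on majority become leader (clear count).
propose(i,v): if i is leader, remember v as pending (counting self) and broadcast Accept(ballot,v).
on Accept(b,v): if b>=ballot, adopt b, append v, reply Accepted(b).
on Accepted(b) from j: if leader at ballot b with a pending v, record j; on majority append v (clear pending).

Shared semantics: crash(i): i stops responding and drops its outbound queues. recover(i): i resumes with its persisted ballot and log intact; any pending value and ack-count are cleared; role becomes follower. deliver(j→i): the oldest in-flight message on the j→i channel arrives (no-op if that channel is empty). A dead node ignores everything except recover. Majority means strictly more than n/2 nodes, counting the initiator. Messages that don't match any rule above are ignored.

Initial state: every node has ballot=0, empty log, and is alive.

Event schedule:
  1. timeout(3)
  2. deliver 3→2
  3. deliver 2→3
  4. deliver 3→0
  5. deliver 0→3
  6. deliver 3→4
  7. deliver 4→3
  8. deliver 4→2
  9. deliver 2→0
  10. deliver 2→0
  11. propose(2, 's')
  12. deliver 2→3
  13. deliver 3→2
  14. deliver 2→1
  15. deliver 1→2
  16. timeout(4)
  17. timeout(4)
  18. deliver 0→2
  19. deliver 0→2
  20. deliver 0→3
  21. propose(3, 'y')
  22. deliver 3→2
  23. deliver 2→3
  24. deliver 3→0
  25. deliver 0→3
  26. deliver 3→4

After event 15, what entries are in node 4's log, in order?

empty

after 1 — timeout(3): n3:cand/b8/[-]
after 2 — deliver 3→2: n2:foll/b8/[-]
after 3 — deliver 2→3: ·
after 4 — deliver 3→0: n0:foll/b8/[-]
after 5 — deliver 0→3: n3:lead/b8/[-]
after 6 — deliver 3→4: n4:foll/b8/[-]
after 7 — deliver 4→3: ·
after 8 — deliver 4→2: ·
after 9 — deliver 2→0: ·
after 10 — deliver 2→0: ·
after 11 — propose(2,'s'): ·
after 12 — deliver 2→3: ·
after 13 — deliver 3→2: ·
after 14 — deliver 2→1: ·
after 15 — deliver 1→2: ·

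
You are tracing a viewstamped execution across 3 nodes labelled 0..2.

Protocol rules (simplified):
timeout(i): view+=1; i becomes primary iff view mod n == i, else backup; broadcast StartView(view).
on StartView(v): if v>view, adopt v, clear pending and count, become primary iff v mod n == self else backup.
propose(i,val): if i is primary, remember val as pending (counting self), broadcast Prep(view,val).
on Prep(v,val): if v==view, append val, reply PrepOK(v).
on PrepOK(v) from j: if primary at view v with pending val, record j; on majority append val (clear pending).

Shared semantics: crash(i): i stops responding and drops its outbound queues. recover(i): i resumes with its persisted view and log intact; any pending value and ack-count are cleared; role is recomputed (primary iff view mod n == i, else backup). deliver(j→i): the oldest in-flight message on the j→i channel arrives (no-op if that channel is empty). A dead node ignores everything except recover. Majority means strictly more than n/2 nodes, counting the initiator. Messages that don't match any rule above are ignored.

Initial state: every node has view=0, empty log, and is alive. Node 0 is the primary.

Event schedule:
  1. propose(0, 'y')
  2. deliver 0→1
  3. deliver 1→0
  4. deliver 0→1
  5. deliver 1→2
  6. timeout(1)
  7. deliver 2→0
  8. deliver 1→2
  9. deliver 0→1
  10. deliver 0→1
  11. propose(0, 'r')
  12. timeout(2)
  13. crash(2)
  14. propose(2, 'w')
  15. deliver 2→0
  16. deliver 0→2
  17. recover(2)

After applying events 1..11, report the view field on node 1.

e1 propose(0,'y'): ·
e2 deliver 0→1: 1[back,v=0,y]
e3 deliver 1→0: 0[prim,v=0,y]
e4 deliver 0→1: ·
e5 deliver 1→2: ·
e6 timeout(1): 1[prim,v=1,y]
e7 deliver 2→0: ·
e8 deliver 1→2: 2[back,v=1,-]
e9 deliver 0→1: ·
e10 deliver 0→1: ·
e11 propose(0,'r'): ·

1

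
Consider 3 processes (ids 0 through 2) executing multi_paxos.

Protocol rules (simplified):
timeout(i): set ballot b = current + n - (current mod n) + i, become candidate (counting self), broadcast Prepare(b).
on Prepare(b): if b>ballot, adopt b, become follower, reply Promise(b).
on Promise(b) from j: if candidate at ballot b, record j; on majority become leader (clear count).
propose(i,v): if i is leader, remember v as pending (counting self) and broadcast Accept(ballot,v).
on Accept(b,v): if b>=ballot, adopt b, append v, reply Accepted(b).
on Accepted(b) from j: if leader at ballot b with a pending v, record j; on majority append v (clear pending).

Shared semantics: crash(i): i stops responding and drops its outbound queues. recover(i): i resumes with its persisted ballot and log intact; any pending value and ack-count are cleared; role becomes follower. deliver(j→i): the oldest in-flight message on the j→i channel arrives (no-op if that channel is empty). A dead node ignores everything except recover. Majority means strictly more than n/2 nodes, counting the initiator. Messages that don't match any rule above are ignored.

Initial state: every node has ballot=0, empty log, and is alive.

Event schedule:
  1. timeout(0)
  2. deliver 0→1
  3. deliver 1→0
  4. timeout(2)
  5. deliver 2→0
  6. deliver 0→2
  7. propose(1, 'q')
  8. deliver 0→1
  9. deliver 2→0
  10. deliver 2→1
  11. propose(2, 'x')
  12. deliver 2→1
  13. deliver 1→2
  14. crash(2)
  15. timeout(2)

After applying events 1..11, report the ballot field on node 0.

5

[1] timeout(0) → N0(cand b3 [-])
[2] deliver 0→1 → N1(foll b3 [-])
[3] deliver 1→0 → N0(lead b3 [-])
[4] timeout(2) → N2(cand b5 [-])
[5] deliver 2→0 → N0(foll b5 [-])
[6] deliver 0→2 → ∅
[7] propose(1,'q') → ∅
[8] deliver 0→1 → ∅
[9] deliver 2→0 → ∅
[10] deliver 2→1 → N1(foll b5 [-])
[11] propose(2,'x') → ∅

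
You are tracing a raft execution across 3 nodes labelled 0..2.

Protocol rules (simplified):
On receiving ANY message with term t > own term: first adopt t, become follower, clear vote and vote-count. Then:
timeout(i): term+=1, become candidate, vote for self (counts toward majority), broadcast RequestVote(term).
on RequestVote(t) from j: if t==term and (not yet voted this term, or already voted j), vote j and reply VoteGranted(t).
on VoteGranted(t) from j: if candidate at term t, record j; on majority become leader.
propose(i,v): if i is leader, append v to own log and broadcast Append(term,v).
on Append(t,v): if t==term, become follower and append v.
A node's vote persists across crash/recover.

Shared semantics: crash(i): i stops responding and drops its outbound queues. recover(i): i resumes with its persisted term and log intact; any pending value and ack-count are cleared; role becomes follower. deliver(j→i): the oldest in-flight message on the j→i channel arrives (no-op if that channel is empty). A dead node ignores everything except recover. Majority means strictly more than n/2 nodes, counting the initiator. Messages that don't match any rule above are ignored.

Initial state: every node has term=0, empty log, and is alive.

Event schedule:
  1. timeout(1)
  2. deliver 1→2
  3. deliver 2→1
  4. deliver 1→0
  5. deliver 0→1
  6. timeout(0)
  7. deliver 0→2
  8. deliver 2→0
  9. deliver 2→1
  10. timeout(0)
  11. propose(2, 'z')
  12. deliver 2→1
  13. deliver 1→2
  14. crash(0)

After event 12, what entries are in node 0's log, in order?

empty

1. timeout(1):  <1:cand t1 ->
2. deliver 1→2:  <2:foll t1 ->
3. deliver 2→1:  <1:lead t1 ->
4. deliver 1→0:  <0:foll t1 ->
5. deliver 0→1:  nop
6. timeout(0):  <0:cand t2 ->
7. deliver 0→2:  <2:foll t2 ->
8. deliver 2→0:  <0:lead t2 ->
9. deliver 2→1:  nop
10. timeout(0):  <0:cand t3 ->
11. propose(2,'z'):  nop
12. deliver 2→1:  nop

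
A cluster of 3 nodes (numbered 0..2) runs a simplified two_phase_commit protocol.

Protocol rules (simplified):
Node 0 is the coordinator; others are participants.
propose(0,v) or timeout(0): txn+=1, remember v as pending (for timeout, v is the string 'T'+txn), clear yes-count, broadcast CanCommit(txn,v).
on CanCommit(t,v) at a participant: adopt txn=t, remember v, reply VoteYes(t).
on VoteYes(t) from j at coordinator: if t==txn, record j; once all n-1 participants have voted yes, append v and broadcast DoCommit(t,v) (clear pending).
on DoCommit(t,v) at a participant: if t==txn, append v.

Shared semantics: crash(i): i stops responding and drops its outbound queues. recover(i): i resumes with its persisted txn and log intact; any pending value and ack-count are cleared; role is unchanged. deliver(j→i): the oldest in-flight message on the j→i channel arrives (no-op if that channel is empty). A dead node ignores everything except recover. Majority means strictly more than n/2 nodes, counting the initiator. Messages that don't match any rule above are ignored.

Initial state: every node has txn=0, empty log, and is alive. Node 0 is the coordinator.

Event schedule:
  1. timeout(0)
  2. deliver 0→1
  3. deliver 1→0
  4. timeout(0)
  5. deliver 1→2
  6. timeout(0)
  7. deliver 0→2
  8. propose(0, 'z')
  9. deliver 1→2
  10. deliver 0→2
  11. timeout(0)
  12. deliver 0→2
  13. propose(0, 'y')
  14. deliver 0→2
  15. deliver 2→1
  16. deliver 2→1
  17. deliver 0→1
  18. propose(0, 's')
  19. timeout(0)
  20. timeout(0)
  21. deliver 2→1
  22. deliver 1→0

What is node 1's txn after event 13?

[1] timeout(0) → N0(coor t1 [-])
[2] deliver 0→1 → N1(part t1 [-])
[3] deliver 1→0 → ∅
[4] timeout(0) → N0(coor t2 [-])
[5] deliver 1→2 → ∅
[6] timeout(0) → N0(coor t3 [-])
[7] deliver 0→2 → N2(part t1 [-])
[8] propose(0,'z') → N0(coor t4 [-])
[9] deliver 1→2 → ∅
[10] deliver 0→2 → N2(part t2 [-])
[11] timeout(0) → N0(coor t5 [-])
[12] deliver 0→2 → N2(part t3 [-])
[13] propose(0,'y') → N0(coor t6 [-])

1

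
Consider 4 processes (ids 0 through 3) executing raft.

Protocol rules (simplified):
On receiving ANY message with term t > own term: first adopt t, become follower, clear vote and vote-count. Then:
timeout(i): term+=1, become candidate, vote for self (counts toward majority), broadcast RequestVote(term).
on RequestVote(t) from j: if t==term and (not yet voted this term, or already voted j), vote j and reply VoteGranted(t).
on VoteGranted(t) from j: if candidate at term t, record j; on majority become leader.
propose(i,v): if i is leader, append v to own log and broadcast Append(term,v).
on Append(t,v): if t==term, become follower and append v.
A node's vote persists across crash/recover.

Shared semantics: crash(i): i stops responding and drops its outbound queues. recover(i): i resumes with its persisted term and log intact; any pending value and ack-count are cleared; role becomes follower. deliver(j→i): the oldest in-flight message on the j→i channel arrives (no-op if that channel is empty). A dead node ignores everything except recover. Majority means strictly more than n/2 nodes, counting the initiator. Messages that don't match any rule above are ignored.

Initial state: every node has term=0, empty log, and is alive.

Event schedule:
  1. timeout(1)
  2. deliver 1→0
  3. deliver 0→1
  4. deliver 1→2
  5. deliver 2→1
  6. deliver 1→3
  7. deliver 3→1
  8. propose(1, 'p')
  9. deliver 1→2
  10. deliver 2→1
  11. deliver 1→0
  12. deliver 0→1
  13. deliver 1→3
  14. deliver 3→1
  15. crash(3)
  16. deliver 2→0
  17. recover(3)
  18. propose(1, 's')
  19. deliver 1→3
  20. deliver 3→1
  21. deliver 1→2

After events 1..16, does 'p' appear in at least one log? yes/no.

yes

after 1 — timeout(1): n1:cand/t1/[-]
after 2 — deliver 1→0: n0:foll/t1/[-]
after 3 — deliver 0→1: ·
after 4 — deliver 1→2: n2:foll/t1/[-]
after 5 — deliver 2→1: n1:lead/t1/[-]
after 6 — deliver 1→3: n3:foll/t1/[-]
after 7 — deliver 3→1: ·
after 8 — propose(1,'p'): n1:lead/t1/[p]
after 9 — deliver 1→2: n2:foll/t1/[p]
after 10 — deliver 2→1: ·
after 11 — deliver 1→0: n0:foll/t1/[p]
after 12 — deliver 0→1: ·
after 13 — deliver 1→3: n3:foll/t1/[p]
after 14 — deliver 3→1: ·
after 15 — crash(3): n3:✗foll/t1/[p]
after 16 — deliver 2→0: ·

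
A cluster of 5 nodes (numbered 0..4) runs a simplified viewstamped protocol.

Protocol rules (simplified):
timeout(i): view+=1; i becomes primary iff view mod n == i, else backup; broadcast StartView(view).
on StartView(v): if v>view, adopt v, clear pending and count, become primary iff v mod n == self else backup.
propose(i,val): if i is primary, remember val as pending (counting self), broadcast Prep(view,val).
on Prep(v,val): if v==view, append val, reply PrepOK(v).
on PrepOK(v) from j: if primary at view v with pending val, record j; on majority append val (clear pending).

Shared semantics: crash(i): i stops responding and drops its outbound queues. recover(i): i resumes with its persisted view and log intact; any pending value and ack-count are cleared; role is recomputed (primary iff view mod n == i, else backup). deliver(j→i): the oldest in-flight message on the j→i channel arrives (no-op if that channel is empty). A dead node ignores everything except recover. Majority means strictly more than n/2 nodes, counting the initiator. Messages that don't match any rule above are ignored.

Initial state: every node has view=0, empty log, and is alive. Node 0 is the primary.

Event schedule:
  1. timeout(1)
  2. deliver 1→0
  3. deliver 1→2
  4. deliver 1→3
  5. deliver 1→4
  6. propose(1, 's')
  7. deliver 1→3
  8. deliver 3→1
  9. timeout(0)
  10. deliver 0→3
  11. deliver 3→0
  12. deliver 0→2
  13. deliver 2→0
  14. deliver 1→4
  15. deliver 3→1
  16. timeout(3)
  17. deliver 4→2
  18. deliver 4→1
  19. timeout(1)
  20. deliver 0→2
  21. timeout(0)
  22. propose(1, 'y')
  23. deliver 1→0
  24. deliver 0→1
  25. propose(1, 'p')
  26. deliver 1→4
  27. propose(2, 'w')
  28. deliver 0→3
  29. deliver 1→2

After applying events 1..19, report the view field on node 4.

e1 timeout(1): 1[prim,v=1,-]
e2 deliver 1→0: 0[back,v=1,-]
e3 deliver 1→2: 2[back,v=1,-]
e4 deliver 1→3: 3[back,v=1,-]
e5 deliver 1→4: 4[back,v=1,-]
e6 propose(1,'s'): ·
e7 deliver 1→3: 3[back,v=1,s]
e8 deliver 3→1: ·
e9 timeout(0): 0[back,v=2,-]
e10 deliver 0→3: 3[back,v=2,s]
e11 deliver 3→0: ·
e12 deliver 0→2: 2[prim,v=2,-]
e13 deliver 2→0: ·
e14 deliver 1→4: 4[back,v=1,s]
e15 deliver 3→1: ·
e16 timeout(3): 3[prim,v=3,s]
e17 deliver 4→2: ·
e18 deliver 4→1: 1[prim,v=1,s]
e19 timeout(1): 1[back,v=2,s]

1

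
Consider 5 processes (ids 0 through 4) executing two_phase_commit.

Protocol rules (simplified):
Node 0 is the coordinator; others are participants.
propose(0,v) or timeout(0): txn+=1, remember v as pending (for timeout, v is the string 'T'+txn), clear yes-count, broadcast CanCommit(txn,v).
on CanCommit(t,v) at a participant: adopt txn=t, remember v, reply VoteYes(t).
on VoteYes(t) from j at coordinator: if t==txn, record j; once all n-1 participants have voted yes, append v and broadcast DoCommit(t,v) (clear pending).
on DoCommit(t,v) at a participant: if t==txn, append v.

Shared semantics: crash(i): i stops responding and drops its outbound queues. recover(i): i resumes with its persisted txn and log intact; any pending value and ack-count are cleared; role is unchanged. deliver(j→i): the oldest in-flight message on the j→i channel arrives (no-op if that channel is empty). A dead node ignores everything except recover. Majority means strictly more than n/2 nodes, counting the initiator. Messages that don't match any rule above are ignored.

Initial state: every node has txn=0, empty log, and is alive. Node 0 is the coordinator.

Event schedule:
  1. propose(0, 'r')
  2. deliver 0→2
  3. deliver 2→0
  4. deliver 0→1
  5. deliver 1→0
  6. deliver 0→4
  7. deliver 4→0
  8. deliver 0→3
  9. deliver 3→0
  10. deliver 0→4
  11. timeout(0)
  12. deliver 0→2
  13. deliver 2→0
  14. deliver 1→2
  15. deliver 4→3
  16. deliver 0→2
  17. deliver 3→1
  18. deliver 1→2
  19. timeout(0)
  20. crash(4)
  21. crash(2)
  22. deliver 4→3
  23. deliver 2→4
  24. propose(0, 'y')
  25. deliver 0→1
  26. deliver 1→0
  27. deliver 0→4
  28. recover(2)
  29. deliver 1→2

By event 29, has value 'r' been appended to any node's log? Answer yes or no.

[1] propose(0,'r') → N0(coor t1 [-])
[2] deliver 0→2 → N2(part t1 [-])
[3] deliver 2→0 → ∅
[4] deliver 0→1 → N1(part t1 [-])
[5] deliver 1→0 → ∅
[6] deliver 0→4 → N4(part t1 [-])
[7] deliver 4→0 → ∅
[8] deliver 0→3 → N3(part t1 [-])
[9] deliver 3→0 → N0(coor t1 [r])
[10] deliver 0→4 → N4(part t1 [r])
[11] timeout(0) → N0(coor t2 [r])
[12] deliver 0→2 → N2(part t1 [r])
[13] deliver 2→0 → ∅
[14] deliver 1→2 → ∅
[15] deliver 4→3 → ∅
[16] deliver 0→2 → N2(part t2 [r])
[17] deliver 3→1 → ∅
[18] deliver 1→2 → ∅
[19] timeout(0) → N0(coor t3 [r])
[20] crash(4) → N4(✗part t1 [r])
[21] crash(2) → N2(✗part t2 [r])
[22] deliver 4→3 → ∅
[23] deliver 2→4 → ∅
[24] propose(0,'y') → N0(coor t4 [r])
[25] deliver 0→1 → N1(part t1 [r])
[26] deliver 1→0 → ∅
[27] deliver 0→4 → ∅
[28] recover(2) → N2(part t2 [r])
[29] deliver 1→2 → ∅

yes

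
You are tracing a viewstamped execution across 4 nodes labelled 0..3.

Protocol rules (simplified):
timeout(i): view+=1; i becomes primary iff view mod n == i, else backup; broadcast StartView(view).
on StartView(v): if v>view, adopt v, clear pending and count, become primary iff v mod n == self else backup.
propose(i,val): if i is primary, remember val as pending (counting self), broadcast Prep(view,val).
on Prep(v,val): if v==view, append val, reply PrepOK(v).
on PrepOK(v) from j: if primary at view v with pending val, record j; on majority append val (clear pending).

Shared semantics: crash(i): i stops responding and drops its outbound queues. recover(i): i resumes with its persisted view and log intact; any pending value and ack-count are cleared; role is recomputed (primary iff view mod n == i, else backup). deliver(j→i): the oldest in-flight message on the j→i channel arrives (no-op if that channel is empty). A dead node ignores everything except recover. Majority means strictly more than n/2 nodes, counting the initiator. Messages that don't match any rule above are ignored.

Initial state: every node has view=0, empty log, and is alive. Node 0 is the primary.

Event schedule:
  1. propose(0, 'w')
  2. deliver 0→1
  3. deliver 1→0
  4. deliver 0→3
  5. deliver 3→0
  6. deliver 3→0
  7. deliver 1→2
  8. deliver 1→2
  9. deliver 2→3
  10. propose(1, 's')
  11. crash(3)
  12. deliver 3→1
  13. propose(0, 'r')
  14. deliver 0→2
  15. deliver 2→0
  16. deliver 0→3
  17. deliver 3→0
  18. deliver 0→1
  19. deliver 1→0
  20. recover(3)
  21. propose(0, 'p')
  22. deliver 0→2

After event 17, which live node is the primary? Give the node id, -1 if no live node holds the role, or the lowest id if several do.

e1 propose(0,'w'): ·
e2 deliver 0→1: 1[back,v=0,w]
e3 deliver 1→0: ·
e4 deliver 0→3: 3[back,v=0,w]
e5 deliver 3→0: 0[prim,v=0,w]
e6 deliver 3→0: ·
e7 deliver 1→2: ·
e8 deliver 1→2: ·
e9 deliver 2→3: ·
e10 propose(1,'s'): ·
e11 crash(3): 3[✗back,v=0,w]
e12 deliver 3→1: ·
e13 propose(0,'r'): ·
e14 deliver 0→2: 2[back,v=0,w]
e15 deliver 2→0: ·
e16 deliver 0→3: ·
e17 deliver 3→0: ·

0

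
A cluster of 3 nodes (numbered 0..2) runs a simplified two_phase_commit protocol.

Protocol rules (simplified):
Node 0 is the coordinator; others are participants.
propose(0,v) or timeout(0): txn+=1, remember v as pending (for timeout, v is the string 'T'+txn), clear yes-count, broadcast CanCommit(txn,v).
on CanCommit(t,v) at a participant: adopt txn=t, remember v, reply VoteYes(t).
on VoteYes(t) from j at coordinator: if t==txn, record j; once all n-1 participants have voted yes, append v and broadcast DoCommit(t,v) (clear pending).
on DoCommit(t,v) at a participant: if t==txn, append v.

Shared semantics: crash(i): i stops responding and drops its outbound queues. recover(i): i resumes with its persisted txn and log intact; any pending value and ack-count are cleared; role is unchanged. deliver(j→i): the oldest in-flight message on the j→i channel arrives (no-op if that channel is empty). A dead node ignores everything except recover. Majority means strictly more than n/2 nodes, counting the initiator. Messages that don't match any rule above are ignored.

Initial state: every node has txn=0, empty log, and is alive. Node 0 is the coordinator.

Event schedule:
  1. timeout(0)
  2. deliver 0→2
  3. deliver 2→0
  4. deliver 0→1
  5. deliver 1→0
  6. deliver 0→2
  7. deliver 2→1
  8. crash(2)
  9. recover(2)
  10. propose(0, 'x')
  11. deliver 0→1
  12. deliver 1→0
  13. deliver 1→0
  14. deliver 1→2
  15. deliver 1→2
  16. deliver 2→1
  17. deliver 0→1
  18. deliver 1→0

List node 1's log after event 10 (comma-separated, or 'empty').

empty

step 1 timeout(0): 0={coor,t=1,log=-}
step 2 deliver 0→2: 2={part,t=1,log=-}
step 3 deliver 2→0: —
step 4 deliver 0→1: 1={part,t=1,log=-}
step 5 deliver 1→0: 0={coor,t=1,log=T1}
step 6 deliver 0→2: 2={part,t=1,log=T1}
step 7 deliver 2→1: —
step 8 crash(2): 2={✗part,t=1,log=T1}
step 9 recover(2): 2={part,t=1,log=T1}
step 10 propose(0,'x'): 0={coor,t=2,log=T1}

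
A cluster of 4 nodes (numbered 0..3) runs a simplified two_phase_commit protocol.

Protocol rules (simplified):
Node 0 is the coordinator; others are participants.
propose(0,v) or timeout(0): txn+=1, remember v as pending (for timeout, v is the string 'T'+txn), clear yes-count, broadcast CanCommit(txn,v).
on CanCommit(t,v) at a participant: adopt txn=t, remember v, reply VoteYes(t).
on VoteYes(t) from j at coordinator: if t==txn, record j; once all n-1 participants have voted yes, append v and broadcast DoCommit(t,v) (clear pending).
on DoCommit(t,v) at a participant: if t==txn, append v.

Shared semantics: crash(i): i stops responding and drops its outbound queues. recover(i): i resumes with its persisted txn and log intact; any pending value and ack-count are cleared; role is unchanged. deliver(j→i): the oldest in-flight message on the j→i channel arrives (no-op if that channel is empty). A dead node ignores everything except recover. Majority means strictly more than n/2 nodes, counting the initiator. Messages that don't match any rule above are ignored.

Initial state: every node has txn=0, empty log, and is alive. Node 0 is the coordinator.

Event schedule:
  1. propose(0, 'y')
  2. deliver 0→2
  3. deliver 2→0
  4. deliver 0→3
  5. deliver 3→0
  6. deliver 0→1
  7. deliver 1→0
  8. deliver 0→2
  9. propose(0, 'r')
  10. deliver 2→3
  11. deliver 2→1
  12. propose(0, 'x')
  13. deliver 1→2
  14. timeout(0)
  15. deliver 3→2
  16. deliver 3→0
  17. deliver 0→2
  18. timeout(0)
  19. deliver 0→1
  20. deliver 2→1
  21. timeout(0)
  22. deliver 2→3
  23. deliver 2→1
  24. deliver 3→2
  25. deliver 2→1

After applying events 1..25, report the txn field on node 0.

6

after 1 — propose(0,'y'): n0:coor/t1/[-]
after 2 — deliver 0→2: n2:part/t1/[-]
after 3 — deliver 2→0: ·
after 4 — deliver 0→3: n3:part/t1/[-]
after 5 — deliver 3→0: ·
after 6 — deliver 0→1: n1:part/t1/[-]
after 7 — deliver 1→0: n0:coor/t1/[y]
after 8 — deliver 0→2: n2:part/t1/[y]
after 9 — propose(0,'r'): n0:coor/t2/[y]
after 10 — deliver 2→3: ·
after 11 — deliver 2→1: ·
after 12 — propose(0,'x'): n0:coor/t3/[y]
after 13 — deliver 1→2: ·
after 14 — timeout(0): n0:coor/t4/[y]
after 15 — deliver 3→2: ·
after 16 — deliver 3→0: ·
after 17 — deliver 0→2: n2:part/t2/[y]
after 18 — timeout(0): n0:coor/t5/[y]
after 19 — deliver 0→1: n1:part/t1/[y]
after 20 — deliver 2→1: ·
after 21 — timeout(0): n0:coor/t6/[y]
after 22 — deliver 2→3: ·
after 23 — deliver 2→1: ·
after 24 — deliver 3→2: ·
after 25 — deliver 2→1: ·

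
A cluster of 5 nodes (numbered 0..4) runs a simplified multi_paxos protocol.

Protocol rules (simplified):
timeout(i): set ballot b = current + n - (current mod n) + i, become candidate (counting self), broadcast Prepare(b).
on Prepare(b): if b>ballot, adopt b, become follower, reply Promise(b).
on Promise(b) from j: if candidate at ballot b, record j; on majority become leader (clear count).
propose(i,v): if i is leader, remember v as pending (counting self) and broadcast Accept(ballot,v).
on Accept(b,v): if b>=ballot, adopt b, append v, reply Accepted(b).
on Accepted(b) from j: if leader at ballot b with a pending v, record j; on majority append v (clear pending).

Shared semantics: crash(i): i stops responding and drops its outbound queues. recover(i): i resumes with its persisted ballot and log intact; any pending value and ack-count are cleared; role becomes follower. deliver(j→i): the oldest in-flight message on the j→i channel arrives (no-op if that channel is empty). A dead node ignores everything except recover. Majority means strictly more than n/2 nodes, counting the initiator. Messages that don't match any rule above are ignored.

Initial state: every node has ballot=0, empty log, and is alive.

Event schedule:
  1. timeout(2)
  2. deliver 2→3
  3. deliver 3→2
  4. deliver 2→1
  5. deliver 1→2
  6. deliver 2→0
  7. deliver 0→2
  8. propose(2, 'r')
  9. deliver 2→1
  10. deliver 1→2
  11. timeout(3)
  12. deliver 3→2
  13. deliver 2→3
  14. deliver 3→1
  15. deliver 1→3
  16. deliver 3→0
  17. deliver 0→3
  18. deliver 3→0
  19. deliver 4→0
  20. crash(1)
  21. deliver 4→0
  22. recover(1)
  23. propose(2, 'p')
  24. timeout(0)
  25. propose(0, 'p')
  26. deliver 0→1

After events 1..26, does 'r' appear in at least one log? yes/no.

1. timeout(2):  <2:cand b7 ->
2. deliver 2→3:  <3:foll b7 ->
3. deliver 3→2:  nop
4. deliver 2→1:  <1:foll b7 ->
5. deliver 1→2:  <2:lead b7 ->
6. deliver 2→0:  <0:foll b7 ->
7. deliver 0→2:  nop
8. propose(2,'r'):  nop
9. deliver 2→1:  <1:foll b7 r>
10. deliver 1→2:  nop
11. timeout(3):  <3:cand b13 ->
12. deliver 3→2:  <2:foll b13 ->
13. deliver 2→3:  nop
14. deliver 3→1:  <1:foll b13 r>
15. deliver 1→3:  nop
16. deliver 3→0:  <0:foll b13 ->
17. deliver 0→3:  <3:lead b13 ->
18. deliver 3→0:  nop
19. deliver 4→0:  nop
20. crash(1):  <1:✗foll b13 r>
21. deliver 4→0:  nop
22. recover(1):  <1:foll b13 r>
23. propose(2,'p'):  nop
24. timeout(0):  <0:cand b15 ->
25. propose(0,'p'):  nop
26. deliver 0→1:  <1:foll b15 r>

yes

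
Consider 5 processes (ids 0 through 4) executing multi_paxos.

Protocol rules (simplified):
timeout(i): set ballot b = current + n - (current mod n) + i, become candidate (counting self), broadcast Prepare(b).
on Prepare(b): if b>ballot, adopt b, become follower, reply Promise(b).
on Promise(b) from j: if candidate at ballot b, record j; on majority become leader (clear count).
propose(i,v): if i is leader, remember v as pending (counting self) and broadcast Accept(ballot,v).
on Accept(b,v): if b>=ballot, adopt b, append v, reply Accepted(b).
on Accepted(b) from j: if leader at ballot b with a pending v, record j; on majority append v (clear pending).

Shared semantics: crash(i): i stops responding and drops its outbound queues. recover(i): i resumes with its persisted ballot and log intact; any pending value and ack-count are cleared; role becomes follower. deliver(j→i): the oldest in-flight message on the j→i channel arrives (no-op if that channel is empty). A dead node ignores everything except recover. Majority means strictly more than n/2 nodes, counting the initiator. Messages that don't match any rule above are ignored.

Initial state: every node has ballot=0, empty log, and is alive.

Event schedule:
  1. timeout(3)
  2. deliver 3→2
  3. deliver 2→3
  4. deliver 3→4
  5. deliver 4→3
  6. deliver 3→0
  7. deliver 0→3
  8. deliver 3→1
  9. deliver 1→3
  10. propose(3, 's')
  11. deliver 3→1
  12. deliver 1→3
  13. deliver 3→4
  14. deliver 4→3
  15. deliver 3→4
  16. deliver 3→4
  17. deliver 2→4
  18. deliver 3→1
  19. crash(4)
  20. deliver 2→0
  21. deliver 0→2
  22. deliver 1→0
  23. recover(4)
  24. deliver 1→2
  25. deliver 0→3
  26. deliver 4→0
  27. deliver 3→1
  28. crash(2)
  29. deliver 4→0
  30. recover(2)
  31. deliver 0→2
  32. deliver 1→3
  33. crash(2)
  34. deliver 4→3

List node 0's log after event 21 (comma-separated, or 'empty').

empty

1. timeout(3):  <3:cand b8 ->
2. deliver 3→2:  <2:foll b8 ->
3. deliver 2→3:  nop
4. deliver 3→4:  <4:foll b8 ->
5. deliver 4→3:  <3:lead b8 ->
6. deliver 3→0:  <0:foll b8 ->
7. deliver 0→3:  nop
8. deliver 3→1:  <1:foll b8 ->
9. deliver 1→3:  nop
10. propose(3,'s'):  nop
11. deliver 3→1:  <1:foll b8 s>
12. deliver 1→3:  nop
13. deliver 3→4:  <4:foll b8 s>
14. deliver 4→3:  <3:lead b8 s>
15. deliver 3→4:  nop
16. deliver 3→4:  nop
17. deliver 2→4:  nop
18. deliver 3→1:  nop
19. crash(4):  <4:✗foll b8 s>
20. deliver 2→0:  nop
21. deliver 0→2:  nop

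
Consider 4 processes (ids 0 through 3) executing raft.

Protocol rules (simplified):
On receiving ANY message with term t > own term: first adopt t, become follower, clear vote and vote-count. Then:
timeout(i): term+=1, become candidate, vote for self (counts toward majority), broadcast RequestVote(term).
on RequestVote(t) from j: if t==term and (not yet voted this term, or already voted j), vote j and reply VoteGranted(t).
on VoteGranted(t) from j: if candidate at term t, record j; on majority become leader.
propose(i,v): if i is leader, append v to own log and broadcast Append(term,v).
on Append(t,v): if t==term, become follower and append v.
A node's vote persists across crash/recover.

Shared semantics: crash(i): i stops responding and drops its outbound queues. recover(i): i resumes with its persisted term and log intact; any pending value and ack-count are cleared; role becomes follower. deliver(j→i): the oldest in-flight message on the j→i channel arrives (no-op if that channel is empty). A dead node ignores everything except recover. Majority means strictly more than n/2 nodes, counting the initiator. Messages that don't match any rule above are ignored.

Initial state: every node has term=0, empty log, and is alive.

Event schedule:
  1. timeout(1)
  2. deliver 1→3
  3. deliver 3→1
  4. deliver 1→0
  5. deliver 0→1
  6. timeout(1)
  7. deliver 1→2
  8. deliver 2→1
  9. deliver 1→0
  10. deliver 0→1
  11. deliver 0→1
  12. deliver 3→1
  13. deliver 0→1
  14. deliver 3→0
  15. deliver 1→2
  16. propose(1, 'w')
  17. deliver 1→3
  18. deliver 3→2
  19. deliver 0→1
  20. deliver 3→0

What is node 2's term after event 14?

[1] timeout(1) → N1(cand t1 [-])
[2] deliver 1→3 → N3(foll t1 [-])
[3] deliver 3→1 → ∅
[4] deliver 1→0 → N0(foll t1 [-])
[5] deliver 0→1 → N1(lead t1 [-])
[6] timeout(1) → N1(cand t2 [-])
[7] deliver 1→2 → N2(foll t1 [-])
[8] deliver 2→1 → ∅
[9] deliver 1→0 → N0(foll t2 [-])
[10] deliver 0→1 → ∅
[11] deliver 0→1 → ∅
[12] deliver 3→1 → ∅
[13] deliver 0→1 → ∅
[14] deliver 3→0 → ∅

1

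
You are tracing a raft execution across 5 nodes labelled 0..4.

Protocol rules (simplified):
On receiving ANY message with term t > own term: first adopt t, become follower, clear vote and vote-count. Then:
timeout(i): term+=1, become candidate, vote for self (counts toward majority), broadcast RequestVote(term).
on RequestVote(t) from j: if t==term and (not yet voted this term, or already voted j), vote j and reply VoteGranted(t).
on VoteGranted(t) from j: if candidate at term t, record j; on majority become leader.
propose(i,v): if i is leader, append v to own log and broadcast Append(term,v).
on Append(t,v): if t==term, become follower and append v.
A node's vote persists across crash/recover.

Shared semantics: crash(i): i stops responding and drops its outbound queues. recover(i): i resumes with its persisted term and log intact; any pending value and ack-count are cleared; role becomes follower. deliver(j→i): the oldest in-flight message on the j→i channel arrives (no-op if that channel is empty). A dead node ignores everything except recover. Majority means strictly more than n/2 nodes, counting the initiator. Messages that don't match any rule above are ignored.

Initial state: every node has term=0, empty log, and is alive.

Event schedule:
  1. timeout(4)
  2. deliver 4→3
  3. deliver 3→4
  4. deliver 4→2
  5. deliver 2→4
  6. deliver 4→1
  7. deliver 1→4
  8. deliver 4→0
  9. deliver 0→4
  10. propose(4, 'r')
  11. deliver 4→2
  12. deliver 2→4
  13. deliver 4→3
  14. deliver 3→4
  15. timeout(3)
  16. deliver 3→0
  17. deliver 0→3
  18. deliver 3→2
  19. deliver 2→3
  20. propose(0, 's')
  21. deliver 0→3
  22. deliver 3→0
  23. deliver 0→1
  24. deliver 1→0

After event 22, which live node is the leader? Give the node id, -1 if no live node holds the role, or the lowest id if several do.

3

step 1 timeout(4): 4={cand,t=1,log=-}
step 2 deliver 4→3: 3={foll,t=1,log=-}
step 3 deliver 3→4: —
step 4 deliver 4→2: 2={foll,t=1,log=-}
step 5 deliver 2→4: 4={lead,t=1,log=-}
step 6 deliver 4→1: 1={foll,t=1,log=-}
step 7 deliver 1→4: —
step 8 deliver 4→0: 0={foll,t=1,log=-}
step 9 deliver 0→4: —
step 10 propose(4,'r'): 4={lead,t=1,log=r}
step 11 deliver 4→2: 2={foll,t=1,log=r}
step 12 deliver 2→4: —
step 13 deliver 4→3: 3={foll,t=1,log=r}
step 14 deliver 3→4: —
step 15 timeout(3): 3={cand,t=2,log=r}
step 16 deliver 3→0: 0={foll,t=2,log=-}
step 17 deliver 0→3: —
step 18 deliver 3→2: 2={foll,t=2,log=r}
step 19 deliver 2→3: 3={lead,t=2,log=r}
step 20 propose(0,'s'): —
step 21 deliver 0→3: —
step 22 deliver 3→0: —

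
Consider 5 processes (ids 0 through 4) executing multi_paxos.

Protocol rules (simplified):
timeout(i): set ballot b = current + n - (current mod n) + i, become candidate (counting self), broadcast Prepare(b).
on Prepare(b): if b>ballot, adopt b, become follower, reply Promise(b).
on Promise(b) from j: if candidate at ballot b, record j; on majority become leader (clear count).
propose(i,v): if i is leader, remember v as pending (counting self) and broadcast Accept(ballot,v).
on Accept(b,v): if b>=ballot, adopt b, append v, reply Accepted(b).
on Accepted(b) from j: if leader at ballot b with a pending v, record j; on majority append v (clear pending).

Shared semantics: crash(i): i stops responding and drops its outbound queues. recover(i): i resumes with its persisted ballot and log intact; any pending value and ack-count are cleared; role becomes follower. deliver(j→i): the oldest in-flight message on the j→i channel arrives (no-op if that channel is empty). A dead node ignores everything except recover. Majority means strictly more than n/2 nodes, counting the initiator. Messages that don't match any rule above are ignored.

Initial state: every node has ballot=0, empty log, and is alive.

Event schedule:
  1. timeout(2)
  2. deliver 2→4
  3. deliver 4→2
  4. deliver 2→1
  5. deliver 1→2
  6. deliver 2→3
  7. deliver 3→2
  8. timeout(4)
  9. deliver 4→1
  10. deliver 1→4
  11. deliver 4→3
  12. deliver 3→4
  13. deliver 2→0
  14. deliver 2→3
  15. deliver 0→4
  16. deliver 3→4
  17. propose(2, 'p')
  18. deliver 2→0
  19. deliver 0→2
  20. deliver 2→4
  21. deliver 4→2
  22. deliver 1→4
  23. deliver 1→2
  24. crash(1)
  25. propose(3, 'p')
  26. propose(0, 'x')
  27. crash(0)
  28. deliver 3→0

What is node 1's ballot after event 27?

14

[1] timeout(2) → N2(cand b7 [-])
[2] deliver 2→4 → N4(foll b7 [-])
[3] deliver 4→2 → ∅
[4] deliver 2→1 → N1(foll b7 [-])
[5] deliver 1→2 → N2(lead b7 [-])
[6] deliver 2→3 → N3(foll b7 [-])
[7] deliver 3→2 → ∅
[8] timeout(4) → N4(cand b14 [-])
[9] deliver 4→1 → N1(foll b14 [-])
[10] deliver 1→4 → ∅
[11] deliver 4→3 → N3(foll b14 [-])
[12] deliver 3→4 → N4(lead b14 [-])
[13] deliver 2→0 → N0(foll b7 [-])
[14] deliver 2→3 → ∅
[15] deliver 0→4 → ∅
[16] deliver 3→4 → ∅
[17] propose(2,'p') → ∅
[18] deliver 2→0 → N0(foll b7 [p])
[19] deliver 0→2 → ∅
[20] deliver 2→4 → ∅
[21] deliver 4→2 → N2(foll b14 [-])
[22] deliver 1→4 → ∅
[23] deliver 1→2 → ∅
[24] crash(1) → N1(✗foll b14 [-])
[25] propose(3,'p') → ∅
[26] propose(0,'x') → ∅
[27] crash(0) → N0(✗foll b7 [p])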